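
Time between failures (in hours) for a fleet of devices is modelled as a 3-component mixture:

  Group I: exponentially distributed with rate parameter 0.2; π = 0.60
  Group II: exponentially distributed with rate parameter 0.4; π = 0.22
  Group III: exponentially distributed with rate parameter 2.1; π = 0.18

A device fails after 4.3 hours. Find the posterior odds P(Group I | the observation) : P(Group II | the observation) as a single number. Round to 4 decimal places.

3.2225

Posterior odds = (π_i f_i(x)) / (π_j f_j(x)); the normalising sum cancels.
Evaluate each component's likelihood at the observed value:
  L_I = 0.2·e^(−0.2·4.3) = 0.2·e^(−0.8600) = 0.0846324
  L_II = 0.4·e^(−0.4·4.3) = 0.4·e^(−1.7200) = 0.0716265
  L_III = 2.1·e^(−2.1·4.3) = 2.1·e^(−9.0300) = 0.000251501
Posterior odds = (π_I·L_I) / (π_II·L_II) = (0.60·0.0846324) / (0.22·0.0716265) = 0.0507794 / 0.0157578 ≈ 3.2225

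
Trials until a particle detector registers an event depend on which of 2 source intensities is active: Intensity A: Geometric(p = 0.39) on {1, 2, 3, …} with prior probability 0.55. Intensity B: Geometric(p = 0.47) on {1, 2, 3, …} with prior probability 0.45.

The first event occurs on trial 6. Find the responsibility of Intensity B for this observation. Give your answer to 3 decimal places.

P(component k | x) = w_k·f_k(x) / marginal(x), where marginal(x) = Σ_j w_j·f_j(x).
Geometric probabilities:
  f_A = 0.39·(1−0.39)^5 = 0.39·0.0844596 = 0.0329393
  f_B = 0.47·(1−0.47)^5 = 0.47·0.0418195 = 0.0196552
Prior × likelihood for each component:
  w_A·f_A = 0.55 × 0.0329393 = 0.0181166
  w_B·f_B = 0.45 × 0.0196552 = 0.00884483
Evidence: 0.0181166 + 0.00884483 = 0.0269614
Responsibility of Intensity B: 0.00884483 / 0.0269614 ≈ 0.328

0.328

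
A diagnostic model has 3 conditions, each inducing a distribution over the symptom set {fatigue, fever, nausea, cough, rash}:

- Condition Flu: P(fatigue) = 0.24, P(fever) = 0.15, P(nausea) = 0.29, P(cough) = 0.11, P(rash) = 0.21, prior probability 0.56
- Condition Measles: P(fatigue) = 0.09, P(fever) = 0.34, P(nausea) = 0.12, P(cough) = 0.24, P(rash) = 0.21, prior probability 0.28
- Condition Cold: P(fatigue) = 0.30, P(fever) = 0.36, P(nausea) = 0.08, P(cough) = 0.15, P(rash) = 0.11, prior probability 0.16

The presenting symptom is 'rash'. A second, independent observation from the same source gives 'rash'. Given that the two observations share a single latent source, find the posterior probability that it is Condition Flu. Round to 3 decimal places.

0.634

P(component k | x) = w_k·f_k(x) / marginal(x), where marginal(x) = Σ_j w_j·f_j(x).
Since both observations come from the same component, the likelihood for component k is f_k(x₁)·f_k(x₂).
  L_Flu = [P(rash | comp) = 0.21] × [0.21] = 0.0441
  L_Measles = [P(rash | comp) = 0.21] × [0.21] = 0.0441
  L_Cold = [P(rash | comp) = 0.11] × [0.11] = 0.0121
Unnormalised posteriors:
  w_Flu·L_Flu = 0.56 × 0.0441 = 0.024696
  w_Measles·L_Measles = 0.28 × 0.0441 = 0.012348
  w_Cold·L_Cold = 0.16 × 0.0121 = 0.001936
Normaliser: 0.024696 + 0.012348 + 0.001936 = 0.03898
So the posterior for Condition Flu is 0.024696 / 0.03898 ≈ 0.634.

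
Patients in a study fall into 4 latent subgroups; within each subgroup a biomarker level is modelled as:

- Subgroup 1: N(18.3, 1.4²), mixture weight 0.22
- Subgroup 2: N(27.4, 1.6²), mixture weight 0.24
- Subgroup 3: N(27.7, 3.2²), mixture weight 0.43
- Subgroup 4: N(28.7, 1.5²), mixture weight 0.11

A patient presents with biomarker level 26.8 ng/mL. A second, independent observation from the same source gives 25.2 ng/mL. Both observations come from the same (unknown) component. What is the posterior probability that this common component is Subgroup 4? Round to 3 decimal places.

The responsibility of component k is π_k f_k(x) divided by Σ_j π_j f_j(x).
Since both observations come from the same component, the likelihood for component k is f_k(x₁)·f_k(x₂).
  f_1 = [2.81999e-09] × [1.5139e-06] = 4.26919e-15
  f_2 = [0.232409] × [0.0968827] = 0.0225164
  f_3 = [0.119835] × [0.0918806] = 0.0110105
  f_4 = [0.119239] × [0.0174813] = 0.00208445
Multiply by the mixture weights:
  π_1·f_1 = 0.22 × 4.26919e-15 = 9.39222e-16
  π_2·f_2 = 0.24 × 0.0225164 = 0.00540395
  π_3·f_3 = 0.43 × 0.0110105 = 0.00473452
  π_4·f_4 = 0.11 × 0.00208445 = 0.000229289
Marginal: 9.39222e-16 + 0.00540395 + 0.00473452 + 0.000229289 = 0.0103678
P(Subgroup 4 | x₁, x₂) = 0.000229289 / 0.0103678 ≈ 0.022

0.022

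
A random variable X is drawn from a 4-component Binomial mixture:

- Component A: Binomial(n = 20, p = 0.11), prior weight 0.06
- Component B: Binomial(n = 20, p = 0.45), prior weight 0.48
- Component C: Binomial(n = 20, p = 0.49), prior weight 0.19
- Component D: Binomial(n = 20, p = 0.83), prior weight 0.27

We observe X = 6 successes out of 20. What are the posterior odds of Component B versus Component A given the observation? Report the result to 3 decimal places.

44.425

Posterior odds = (π_i f_i(x)) / (π_j f_j(x)); the normalising sum cancels.
Component likelihoods at x = 6 successes out of 20:
  L_A = C(20,6)·0.11^6·0.89^14 = 38760·1.77156e-06·0.195641 = 0.0134338
  L_B = C(20,6)·0.45^6·0.55^14 = 38760·0.00830377·0.000231781 = 0.0745996
  L_C = C(20,6)·0.49^6·0.51^14 = 38760·0.0138413·8.05346e-05 = 0.0432059
  L_D = C(20,6)·0.83^6·0.17^14 = 38760·0.32694·1.68378e-11 = 2.13372e-07
0.0358078 / 0.00080603 ≈ 44.425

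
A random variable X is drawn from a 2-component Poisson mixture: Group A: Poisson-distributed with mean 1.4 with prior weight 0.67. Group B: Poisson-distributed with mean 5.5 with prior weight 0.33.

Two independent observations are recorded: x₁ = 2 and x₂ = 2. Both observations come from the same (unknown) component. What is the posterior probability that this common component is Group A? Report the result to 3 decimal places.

The responsibility of component k is π_k f_k(x) divided by Σ_j π_j f_j(x).
Since both observations come from the same component, the likelihood for component k is f_k(x₁)·f_k(x₂).
  p_A = [0.241665] × [0.241665] = 0.058402
  p_B = [0.0618124] × [0.0618124] = 0.00382078
Weight by the priors:
  π_A·p_A = 0.67 × 0.058402 = 0.0391293
  π_B·p_B = 0.33 × 0.00382078 = 0.00126086
Denominator: 0.0391293 + 0.00126086 = 0.0403902
P(Group A | data) = 0.0391293 / 0.0403902 ≈ 0.969

0.969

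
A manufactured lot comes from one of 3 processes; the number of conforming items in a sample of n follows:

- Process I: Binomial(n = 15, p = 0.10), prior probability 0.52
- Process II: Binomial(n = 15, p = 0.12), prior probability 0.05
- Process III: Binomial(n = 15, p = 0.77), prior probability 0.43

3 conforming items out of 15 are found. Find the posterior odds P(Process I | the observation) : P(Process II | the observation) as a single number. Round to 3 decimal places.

7.881

The posterior odds equal the prior odds times the likelihood ratio: (π_i/π_j)·(f_i(x)/f_j(x)).
Binomial probabilities:
  p_I = 0.128505
  p_II = 0.169569
  p_III = 4.55216e-06
Odds = (0.52/0.05) × (0.128505/0.169569) = 10.4 × 0.757834 ≈ 7.881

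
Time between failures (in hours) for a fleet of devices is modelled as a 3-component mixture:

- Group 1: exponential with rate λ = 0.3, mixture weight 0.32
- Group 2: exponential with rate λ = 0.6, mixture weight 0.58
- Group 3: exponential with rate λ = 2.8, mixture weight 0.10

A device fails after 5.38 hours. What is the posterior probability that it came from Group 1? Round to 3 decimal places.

The responsibility of component k is π_k f_k(x) divided by Σ_j π_j f_j(x).
Component likelihoods at x = 5.38 hours:
  p_1 = 0.3·e^(−0.3·5.38) = 0.3·e^(−1.6140) = 0.0597269
  p_2 = 0.6·e^(−0.6·5.38) = 0.6·e^(−3.2280) = 0.023782
  p_3 = 2.8·e^(−2.8·5.38) = 2.8·e^(−15.0640) = 8.03426e-07
Unnormalised posteriors:
  π_1·p_1 = 0.32 × 0.0597269 = 0.0191126
  π_2·p_2 = 0.58 × 0.023782 = 0.0137936
  π_3·p_3 = 0.10 × 8.03426e-07 = 8.03426e-08
Sum: 0.0191126 + 0.0137936 + 8.03426e-08 = 0.0329063
P(Group 1 | data) = 0.0191126 / 0.0329063 ≈ 0.581

0.581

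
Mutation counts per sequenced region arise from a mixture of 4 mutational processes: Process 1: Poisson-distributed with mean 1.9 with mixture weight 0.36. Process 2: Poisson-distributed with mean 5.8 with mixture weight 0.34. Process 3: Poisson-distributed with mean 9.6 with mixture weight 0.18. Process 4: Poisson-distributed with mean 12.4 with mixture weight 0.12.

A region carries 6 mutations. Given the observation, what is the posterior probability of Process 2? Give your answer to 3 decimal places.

Posterior ∝ prior × likelihood, so P(k | x) ∝ P(Z=k) f_k(x); normalise over all components.
Component likelihoods at x = 6 mutations:
  p_1 = e^(−1.9)·1.9^6/6! = 0.00977304
  p_2 = e^(−5.8)·5.8^6/6! = 0.160076
  p_3 = e^(−9.6)·9.6^6/6! = 0.0736322
  p_4 = e^(−12.4)·12.4^6/6! = 0.0207944
Weight by the priors:
  P(Z=1)·p_1 = 0.36 × 0.00977304 = 0.00351829
  P(Z=2)·p_2 = 0.34 × 0.160076 = 0.054426
  P(Z=3)·p_3 = 0.18 × 0.0736322 = 0.0132538
  P(Z=4)·p_4 = 0.12 × 0.0207944 = 0.00249533
Evidence: 0.00351829 + 0.054426 + 0.0132538 + 0.00249533 = 0.0736934
P(Process 2 | the observation) = 0.054426 / 0.0736934 ≈ 0.739

0.739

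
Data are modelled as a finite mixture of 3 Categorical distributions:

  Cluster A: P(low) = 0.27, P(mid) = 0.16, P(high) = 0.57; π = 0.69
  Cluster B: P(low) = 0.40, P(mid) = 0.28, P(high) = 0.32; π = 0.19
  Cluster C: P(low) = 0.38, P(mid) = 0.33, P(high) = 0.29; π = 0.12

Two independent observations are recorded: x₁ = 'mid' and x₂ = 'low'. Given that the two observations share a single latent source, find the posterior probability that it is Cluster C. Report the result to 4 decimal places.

The responsibility of component k is w_k f_k(x) divided by Σ_j w_j f_j(x).
Since both observations come from the same component, the likelihood for component k is f_k(x₁)·f_k(x₂).
  p_A = [P(mid | comp) = 0.16] × [0.27] = 0.0432
  p_B = [P(mid | comp) = 0.28] × [0.4] = 0.112
  p_C = [P(mid | comp) = 0.33] × [0.38] = 0.1254
Multiply by the mixture weights:
  w_A·p_A = 0.69 × 0.0432 = 0.029808
  w_B·p_B = 0.19 × 0.112 = 0.02128
  w_C·p_C = 0.12 × 0.1254 = 0.015048
Evidence: 0.029808 + 0.02128 + 0.015048 = 0.066136
P(Cluster C | x₁,x₂) ≈ 0.2275

0.2275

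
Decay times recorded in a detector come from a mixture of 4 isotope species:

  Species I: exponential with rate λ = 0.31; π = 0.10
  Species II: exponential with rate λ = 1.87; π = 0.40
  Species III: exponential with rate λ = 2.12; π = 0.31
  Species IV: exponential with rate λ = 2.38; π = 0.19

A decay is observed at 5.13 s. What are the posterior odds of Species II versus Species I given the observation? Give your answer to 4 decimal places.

0.0081

The posterior odds equal the prior odds times the likelihood ratio: (w_i/w_j)·(f_i(x)/f_j(x)).
Exponential densities:
  L_I = 0.063198
  L_II = 0.00012753
  L_III = 4.0098e-05
  L_IV = 1.18605e-05
Posterior odds = (w_II·L_II) / (w_I·L_I) = (0.40·0.00012753) / (0.10·0.063198) = 5.10119e-05 / 0.0063198 ≈ 0.0081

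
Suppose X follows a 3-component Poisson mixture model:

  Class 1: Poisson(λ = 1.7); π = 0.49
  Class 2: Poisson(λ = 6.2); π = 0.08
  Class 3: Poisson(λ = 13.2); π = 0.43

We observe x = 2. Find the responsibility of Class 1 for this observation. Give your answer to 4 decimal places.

The responsibility of component k is w_k f_k(x) divided by Σ_j w_j f_j(x).
Evaluate each component's likelihood at the observed value:
  f_1 = e^(−1.7)·1.7^2/2! = 0.263978
  f_2 = e^(−6.2)·6.2^2/2! = 0.0390057
  f_3 = e^(−13.2)·13.2^2/2! = 0.000161224
Prior × likelihood for each component:
  w_1·f_1 = 0.49 × 0.263978 = 0.129349
  w_2·f_2 = 0.08 × 0.0390057 = 0.00312045
  w_3·f_3 = 0.43 × 0.000161224 = 6.93265e-05
Denominator: 0.129349 + 0.00312045 + 6.93265e-05 = 0.132539
Responsibility of Class 1: 0.129349 / 0.132539 ≈ 0.9759

0.9759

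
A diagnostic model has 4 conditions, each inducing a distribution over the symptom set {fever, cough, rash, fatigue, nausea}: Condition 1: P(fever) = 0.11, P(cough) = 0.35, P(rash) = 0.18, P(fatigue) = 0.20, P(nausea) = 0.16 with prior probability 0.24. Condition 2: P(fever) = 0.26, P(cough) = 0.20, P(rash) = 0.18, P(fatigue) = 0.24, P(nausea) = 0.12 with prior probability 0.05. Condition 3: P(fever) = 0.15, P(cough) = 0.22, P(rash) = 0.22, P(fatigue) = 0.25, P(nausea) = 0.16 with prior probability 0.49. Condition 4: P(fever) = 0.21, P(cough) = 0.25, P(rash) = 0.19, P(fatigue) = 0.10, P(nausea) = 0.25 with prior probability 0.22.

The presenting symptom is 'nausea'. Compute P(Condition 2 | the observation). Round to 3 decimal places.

Posterior ∝ prior × likelihood, so P(k | x) ∝ π_k f_k(x); normalise over all components.
Component likelihoods at x = 'nausea':
  p_1 = 0.16
  p_2 = 0.12
  p_3 = 0.16
  p_4 = 0.25
Multiply by the mixture weights:
  π_1·p_1 = 0.24 × 0.16 = 0.0384
  π_2·p_2 = 0.05 × 0.12 = 0.006
  π_3·p_3 = 0.49 × 0.16 = 0.0784
  π_4·p_4 = 0.22 × 0.25 = 0.055
Evidence: 0.0384 + 0.006 + 0.0784 + 0.055 = 0.1778
P(Condition 2 | data) ≈ 0.034

0.034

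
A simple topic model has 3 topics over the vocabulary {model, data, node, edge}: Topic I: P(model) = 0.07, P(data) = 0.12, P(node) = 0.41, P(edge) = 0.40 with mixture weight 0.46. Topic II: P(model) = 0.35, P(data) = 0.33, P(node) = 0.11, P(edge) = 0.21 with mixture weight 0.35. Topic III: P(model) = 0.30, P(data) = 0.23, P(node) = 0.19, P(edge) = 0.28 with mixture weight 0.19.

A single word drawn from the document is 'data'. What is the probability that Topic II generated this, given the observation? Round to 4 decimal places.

Apply Bayes' rule: the posterior for each component is proportional to its prior times its likelihood at x.
Evaluate each component's likelihood at the observed value:
  f_I = P(data | comp) = 0.12
  f_II = P(data | comp) = 0.33
  f_III = P(data | comp) = 0.23
Weight by the priors:
  P(Z=I)·f_I = 0.46 × 0.12 = 0.0552
  P(Z=II)·f_II = 0.35 × 0.33 = 0.1155
  P(Z=III)·f_III = 0.19 × 0.23 = 0.0437
Denominator: 0.0552 + 0.1155 + 0.0437 = 0.2144
P(Topic II | the observation) = 0.1155 / 0.2144 ≈ 0.5387

0.5387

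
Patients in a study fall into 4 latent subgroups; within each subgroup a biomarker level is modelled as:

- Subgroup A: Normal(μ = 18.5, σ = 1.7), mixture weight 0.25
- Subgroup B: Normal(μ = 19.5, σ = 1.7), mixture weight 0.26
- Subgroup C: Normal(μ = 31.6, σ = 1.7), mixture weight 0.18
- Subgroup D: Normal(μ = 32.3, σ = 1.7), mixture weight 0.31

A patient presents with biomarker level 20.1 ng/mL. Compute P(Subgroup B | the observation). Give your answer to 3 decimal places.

0.603

The responsibility of component k is w_k f_k(x) divided by Σ_j w_j f_j(x).
Normal densities:
  f_A = (1/(1.7·√(2π)))·exp(−(20.1−18.5)²/(2·1.7²)) = 0.234672·exp(-0.44291) = 0.150699
  f_B = (1/(1.7·√(2π)))·exp(−(20.1−19.5)²/(2·1.7²)) = 0.234672·exp(-0.06228) = 0.220502
  f_C = (1/(1.7·√(2π)))·exp(−(20.1−31.6)²/(2·1.7²)) = 0.234672·exp(-22.88062) = 2.71352e-11
  f_D = (1/(1.7·√(2π)))·exp(−(20.1−32.3)²/(2·1.7²)) = 0.234672·exp(-25.75087) = 1.53816e-12
Weight by the priors:
  w_A·f_A = 0.25 × 0.150699 = 0.0376747
  w_B·f_B = 0.26 × 0.220502 = 0.0573304
  w_C·f_C = 0.18 × 2.71352e-11 = 4.88433e-12
  w_D·f_D = 0.31 × 1.53816e-12 = 4.76831e-13
Evidence: 0.0376747 + 0.0573304 + 4.88433e-12 + 4.76831e-13 = 0.0950051
So the posterior for Subgroup B is 0.0573304 / 0.0950051 ≈ 0.603.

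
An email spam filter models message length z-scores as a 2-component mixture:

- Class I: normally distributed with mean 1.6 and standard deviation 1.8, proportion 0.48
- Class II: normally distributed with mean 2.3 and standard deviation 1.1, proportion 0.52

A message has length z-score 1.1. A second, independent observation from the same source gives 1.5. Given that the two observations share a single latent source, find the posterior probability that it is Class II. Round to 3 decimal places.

0.561

P(component k | x) = π_k·f_k(x) / marginal(x), where marginal(x) = Σ_j π_j·f_j(x).
Since both observations come from the same component, the likelihood for component k is f_k(x₁)·f_k(x₂).
  f_I = [(1/(1.8·√(2π)))·exp(−(1.1−1.6)²/(2·1.8²)) = 0.221635·exp(-0.03858) = 0.213247] × [0.221293] = 0.04719
  f_II = [(1/(1.1·√(2π)))·exp(−(1.1−2.3)²/(2·1.1²)) = 0.362675·exp(-0.59504) = 0.20003] × [0.278396] = 0.0556874
Prior × likelihood for each component:
  π_I·f_I = 0.48 × 0.04719 = 0.0226512
  π_II·f_II = 0.52 × 0.0556874 = 0.0289574
Sum: 0.0226512 + 0.0289574 = 0.0516086
P(Class II | x₁,x₂) ≈ 0.561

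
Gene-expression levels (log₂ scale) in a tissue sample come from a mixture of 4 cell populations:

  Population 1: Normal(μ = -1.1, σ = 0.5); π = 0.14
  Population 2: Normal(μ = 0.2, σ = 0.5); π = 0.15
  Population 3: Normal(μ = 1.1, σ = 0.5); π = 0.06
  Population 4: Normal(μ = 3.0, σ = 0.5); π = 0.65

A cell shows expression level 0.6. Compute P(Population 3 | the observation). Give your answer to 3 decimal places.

The responsibility of component k is π_k f_k(x) divided by Σ_j π_j f_j(x).
Evaluate each component's likelihood at the observed value:
  p_1 = (1/(0.5·√(2π)))·exp(−(0.6−-1.1)²/(2·0.5²)) = 0.797885·exp(-5.78000) = 0.00246444
  p_2 = (1/(0.5·√(2π)))·exp(−(0.6−0.2)²/(2·0.5²)) = 0.797885·exp(-0.32000) = 0.579383
  p_3 = (1/(0.5·√(2π)))·exp(−(0.6−1.1)²/(2·0.5²)) = 0.797885·exp(-0.50000) = 0.483941
  p_4 = (1/(0.5·√(2π)))·exp(−(0.6−3.0)²/(2·0.5²)) = 0.797885·exp(-11.52000) = 7.9226e-06
Multiply by the mixture weights:
  π_1·p_1 = 0.14 × 0.00246444 = 0.000345021
  π_2·p_2 = 0.15 × 0.579383 = 0.0869075
  π_3·p_3 = 0.06 × 0.483941 = 0.0290365
  π_4·p_4 = 0.65 × 7.9226e-06 = 5.14969e-06
Sum: 0.000345021 + 0.0869075 + 0.0290365 + 5.14969e-06 = 0.116294
So the posterior for Population 3 is 0.0290365 / 0.116294 ≈ 0.250.

0.250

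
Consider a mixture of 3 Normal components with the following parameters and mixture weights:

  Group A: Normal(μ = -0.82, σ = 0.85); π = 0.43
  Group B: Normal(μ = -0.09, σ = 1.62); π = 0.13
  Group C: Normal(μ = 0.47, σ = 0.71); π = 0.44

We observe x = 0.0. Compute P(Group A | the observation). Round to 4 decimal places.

The responsibility of component k is P(Z=k) f_k(x) divided by Σ_j P(Z=j) f_j(x).
Component likelihoods at x = 0.0:
  p_A = 0.294714
  p_B = 0.245881
  p_C = 0.451332
Weight by the priors:
  P(Z=A)·p_A = 0.43 × 0.294714 = 0.126727
  P(Z=B)·p_B = 0.13 × 0.245881 = 0.0319645
  P(Z=C)·p_C = 0.44 × 0.451332 = 0.198586
Normaliser: 0.126727 + 0.0319645 + 0.198586 = 0.357278
P(Group A | data) ≈ 0.3547

0.3547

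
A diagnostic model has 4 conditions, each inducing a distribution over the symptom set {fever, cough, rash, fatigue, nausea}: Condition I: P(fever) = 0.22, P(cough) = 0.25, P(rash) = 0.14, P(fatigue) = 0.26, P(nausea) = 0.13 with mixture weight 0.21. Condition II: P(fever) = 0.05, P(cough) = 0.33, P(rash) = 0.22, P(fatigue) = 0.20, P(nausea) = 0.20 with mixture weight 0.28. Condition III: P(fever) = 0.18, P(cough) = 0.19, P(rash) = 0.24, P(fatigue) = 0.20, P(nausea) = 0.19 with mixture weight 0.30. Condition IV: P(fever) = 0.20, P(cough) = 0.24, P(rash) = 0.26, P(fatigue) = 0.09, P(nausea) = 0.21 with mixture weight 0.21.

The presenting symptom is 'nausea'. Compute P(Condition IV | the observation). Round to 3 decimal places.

0.239

By Bayes' theorem, P(k | x) = P(Z=k) f_k(x) / Σ_j P(Z=j) f_j(x).
Evaluate each component's likelihood at the observed value:
  L_I = 0.13
  L_II = 0.2
  L_III = 0.19
  L_IV = 0.21
Multiply by the mixture weights:
  P(Z=I)·L_I = 0.21 × 0.13 = 0.0273
  P(Z=II)·L_II = 0.28 × 0.2 = 0.056
  P(Z=III)·L_III = 0.30 × 0.19 = 0.057
  P(Z=IV)·L_IV = 0.21 × 0.21 = 0.0441
Denominator: 0.0273 + 0.056 + 0.057 + 0.0441 = 0.1844
So the posterior for Condition IV is 0.0441 / 0.1844 ≈ 0.239.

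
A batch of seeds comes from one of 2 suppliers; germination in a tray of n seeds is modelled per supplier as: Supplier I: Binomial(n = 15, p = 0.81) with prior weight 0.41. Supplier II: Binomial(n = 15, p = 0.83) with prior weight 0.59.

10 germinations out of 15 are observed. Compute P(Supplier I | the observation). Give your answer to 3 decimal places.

0.487

By Bayes' theorem, P(k | x) = P(Z=k) f_k(x) / Σ_j P(Z=j) f_j(x).
Binomial probabilities:
  f_I = 0.0904011
  f_II = 0.0661578
Weight by the priors:
  P(Z=I)·f_I = 0.41 × 0.0904011 = 0.0370644
  P(Z=II)·f_II = 0.59 × 0.0661578 = 0.0390331
Marginal: 0.0370644 + 0.0390331 = 0.0760975
P(Supplier I | x) ≈ 0.487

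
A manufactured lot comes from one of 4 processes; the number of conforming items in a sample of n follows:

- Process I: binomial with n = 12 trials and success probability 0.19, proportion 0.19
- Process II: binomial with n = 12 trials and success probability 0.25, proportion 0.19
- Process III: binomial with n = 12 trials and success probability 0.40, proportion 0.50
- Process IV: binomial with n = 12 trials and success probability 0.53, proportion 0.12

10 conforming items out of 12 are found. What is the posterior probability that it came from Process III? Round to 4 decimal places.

Posterior ∝ prior × likelihood, so P(k | x) ∝ P(Z=k) f_k(x); normalise over all components.
Binomial probabilities:
  f_I = 2.65491e-06
  f_II = 3.54052e-05
  f_III = 0.00249142
  f_IV = 0.0254975
Multiply by the mixture weights:
  P(Z=I)·f_I = 0.19 × 2.65491e-06 = 5.04433e-07
  P(Z=II)·f_II = 0.19 × 3.54052e-05 = 6.72698e-06
  P(Z=III)·f_III = 0.50 × 0.00249142 = 0.00124571
  P(Z=IV)·f_IV = 0.12 × 0.0254975 = 0.00305971
Denominator: 5.04433e-07 + 6.72698e-06 + 0.00124571 + 0.00305971 = 0.00431264
Responsibility of Process III: 0.00124571 / 0.00431264 ≈ 0.2889

0.2889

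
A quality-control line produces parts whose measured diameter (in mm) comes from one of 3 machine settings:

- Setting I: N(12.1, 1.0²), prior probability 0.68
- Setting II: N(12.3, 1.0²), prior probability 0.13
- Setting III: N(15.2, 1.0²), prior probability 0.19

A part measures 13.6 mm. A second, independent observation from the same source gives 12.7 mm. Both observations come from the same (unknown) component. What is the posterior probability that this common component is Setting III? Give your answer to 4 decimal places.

The responsibility of component k is P(Z=k) f_k(x) divided by Σ_j P(Z=j) f_j(x).
Since both observations come from the same component, the likelihood for component k is f_k(x₁)·f_k(x₂).
  p_I = [0.129518] × [0.333225] = 0.0431584
  p_II = [0.171369] × [0.36827] = 0.0631099
  p_III = [0.110921] × [0.0175283] = 0.00194425
Multiply by the mixture weights:
  P(Z=I)·p_I = 0.68 × 0.0431584 = 0.0293477
  P(Z=II)·p_II = 0.13 × 0.0631099 = 0.00820429
  P(Z=III)·p_III = 0.19 × 0.00194425 = 0.000369408
Sum: 0.0293477 + 0.00820429 + 0.000369408 = 0.0379214
So the posterior for Setting III is 0.000369408 / 0.0379214 ≈ 0.0097.

0.0097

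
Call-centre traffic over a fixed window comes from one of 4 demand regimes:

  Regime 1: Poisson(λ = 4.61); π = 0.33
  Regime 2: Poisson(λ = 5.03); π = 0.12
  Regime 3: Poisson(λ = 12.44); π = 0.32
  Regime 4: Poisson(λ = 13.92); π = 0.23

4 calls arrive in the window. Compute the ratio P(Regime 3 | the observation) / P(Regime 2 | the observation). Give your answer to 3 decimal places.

0.060

The posterior odds equal the prior odds times the likelihood ratio: (w_i/w_j)·(f_i(x)/f_j(x)).
Evaluate each component's likelihood at the observed value:
  f_1 = e^(−4.61)·4.61^4/4! = 0.187282
  f_2 = e^(−5.03)·5.03^4/4! = 0.174405
  f_3 = e^(−12.44)·12.44^4/4! = 0.00394863
  f_4 = e^(−13.92)·13.92^4/4! = 0.00140918
Odds = (0.32/0.12) × (0.00394863/0.174405) = 2.66667 × 0.0226406 ≈ 0.060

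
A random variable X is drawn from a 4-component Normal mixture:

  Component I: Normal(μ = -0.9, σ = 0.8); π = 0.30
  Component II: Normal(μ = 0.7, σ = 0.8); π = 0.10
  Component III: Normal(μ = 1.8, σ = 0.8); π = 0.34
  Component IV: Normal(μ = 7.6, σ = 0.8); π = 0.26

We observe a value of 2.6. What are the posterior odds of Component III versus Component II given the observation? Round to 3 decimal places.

The posterior odds equal the prior odds times the likelihood ratio: (P(Z=i)/P(Z=j))·(f_i(x)/f_j(x)).
Component likelihoods at x = 2.6:
  L_I = (1/(0.8·√(2π)))·exp(−(2.6−-0.9)²/(2·0.8²)) = 0.498678·exp(-9.57031) = 3.47925e-05
  L_II = (1/(0.8·√(2π)))·exp(−(2.6−0.7)²/(2·0.8²)) = 0.498678·exp(-2.82031) = 0.0297149
  L_III = (1/(0.8·√(2π)))·exp(−(2.6−1.8)²/(2·0.8²)) = 0.498678·exp(-0.50000) = 0.302463
  L_IV = (1/(0.8·√(2π)))·exp(−(2.6−7.6)²/(2·0.8²)) = 0.498678·exp(-19.53125) = 1.6425e-09
Odds = (0.34/0.10) × (0.302463/0.0297149) = 3.4 × 10.1789 ≈ 34.608

34.608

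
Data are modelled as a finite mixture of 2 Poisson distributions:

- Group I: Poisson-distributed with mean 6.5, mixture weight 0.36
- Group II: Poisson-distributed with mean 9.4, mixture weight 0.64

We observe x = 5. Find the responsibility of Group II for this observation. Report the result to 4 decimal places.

By Bayes' theorem, P(k | x) = π_k f_k(x) / Σ_j π_j f_j(x).
Evaluate each component's likelihood at the observed value:
  f_I = e^(−6.5)·6.5^5/5! = 0.145369
  f_II = e^(−9.4)·9.4^5/5! = 0.0505929
Unnormalised posteriors:
  π_I·f_I = 0.36 × 0.145369 = 0.0523328
  π_II·f_II = 0.64 × 0.0505929 = 0.0323795
Denominator: 0.0523328 + 0.0323795 = 0.0847123
P(Group II | the observation) = 0.0323795 / 0.0847123 ≈ 0.3822

0.3822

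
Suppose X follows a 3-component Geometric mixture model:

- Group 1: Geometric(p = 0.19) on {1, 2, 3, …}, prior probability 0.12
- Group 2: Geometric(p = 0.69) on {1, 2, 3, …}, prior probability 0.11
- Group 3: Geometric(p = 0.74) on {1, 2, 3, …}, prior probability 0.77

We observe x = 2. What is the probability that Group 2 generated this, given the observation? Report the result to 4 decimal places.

0.1237

P(component k | x) = π_k·f_k(x) / marginal(x), where marginal(x) = Σ_j π_j·f_j(x).
Evaluate each component's likelihood at the observed value:
  f_1 = 0.1539
  f_2 = 0.2139
  f_3 = 0.1924
Weight by the priors:
  π_1·f_1 = 0.12 × 0.1539 = 0.018468
  π_2·f_2 = 0.11 × 0.2139 = 0.023529
  π_3·f_3 = 0.77 × 0.1924 = 0.148148
Marginal: 0.018468 + 0.023529 + 0.148148 = 0.190145
P(Group 2 | the observation) ≈ 0.1237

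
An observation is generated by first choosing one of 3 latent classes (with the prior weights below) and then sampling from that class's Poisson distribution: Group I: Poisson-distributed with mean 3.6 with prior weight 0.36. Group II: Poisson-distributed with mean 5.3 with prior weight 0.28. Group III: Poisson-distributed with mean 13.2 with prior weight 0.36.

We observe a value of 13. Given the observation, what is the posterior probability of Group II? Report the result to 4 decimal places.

0.0146

By Bayes' theorem, P(k | x) = P(Z=k) f_k(x) / Σ_j P(Z=j) f_j(x).
Poisson probabilities:
  p_I = 7.485e-05
  p_II = 0.00208711
  p_III = 0.109773
Multiply by the mixture weights:
  P(Z=I)·p_I = 0.36 × 7.485e-05 = 2.6946e-05
  P(Z=II)·p_II = 0.28 × 0.00208711 = 0.000584391
  P(Z=III)·p_III = 0.36 × 0.109773 = 0.0395181
Evidence: 2.6946e-05 + 0.000584391 + 0.0395181 = 0.0401294
So the posterior for Group II is 0.000584391 / 0.0401294 ≈ 0.0146.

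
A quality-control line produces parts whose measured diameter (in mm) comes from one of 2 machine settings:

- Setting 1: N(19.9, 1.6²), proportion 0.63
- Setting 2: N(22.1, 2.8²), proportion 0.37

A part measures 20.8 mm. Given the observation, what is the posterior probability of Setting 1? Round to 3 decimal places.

The responsibility of component k is w_k f_k(x) divided by Σ_j w_j f_j(x).
Evaluate each component's likelihood at the observed value:
  p_1 = (1/(1.6·√(2π)))·exp(−(20.8−19.9)²/(2·1.6²)) = 0.249339·exp(-0.15820) = 0.212855
  p_2 = (1/(2.8·√(2π)))·exp(−(20.8−22.1)²/(2·2.8²)) = 0.142479·exp(-0.10778) = 0.127921
Prior × likelihood for each component:
  w_1·p_1 = 0.63 × 0.212855 = 0.134098
  w_2·p_2 = 0.37 × 0.127921 = 0.047331
Sum: 0.134098 + 0.047331 = 0.181429
P(Setting 1 | 20.8 mm) ≈ 0.739

0.739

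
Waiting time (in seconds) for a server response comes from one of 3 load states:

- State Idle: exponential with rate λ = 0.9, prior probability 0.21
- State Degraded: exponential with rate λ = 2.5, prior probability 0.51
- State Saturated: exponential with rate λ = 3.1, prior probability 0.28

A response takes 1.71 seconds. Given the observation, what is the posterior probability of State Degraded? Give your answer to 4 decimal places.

0.2832

The responsibility of component k is w_k f_k(x) divided by Σ_j w_j f_j(x).
Component likelihoods at x = 1.71 seconds:
  f_Idle = 0.193136
  f_Degraded = 0.0347801
  f_Saturated = 0.0154585
Multiply by the mixture weights:
  w_Idle·f_Idle = 0.21 × 0.193136 = 0.0405586
  w_Degraded·f_Degraded = 0.51 × 0.0347801 = 0.0177379
  w_Saturated·f_Saturated = 0.28 × 0.0154585 = 0.00432837
Sum: 0.0405586 + 0.0177379 + 0.00432837 = 0.0626248
P(State Degraded | the observation) = 0.0177379 / 0.0626248 ≈ 0.2832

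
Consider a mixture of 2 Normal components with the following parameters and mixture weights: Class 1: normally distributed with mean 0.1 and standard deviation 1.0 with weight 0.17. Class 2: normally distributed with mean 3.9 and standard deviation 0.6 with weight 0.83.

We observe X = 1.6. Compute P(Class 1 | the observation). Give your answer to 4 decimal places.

P(component k | x) = w_k·f_k(x) / marginal(x), where marginal(x) = Σ_j w_j·f_j(x).
Evaluate each component's likelihood at the observed value:
  f_1 = (1/(1.0·√(2π)))·exp(−(1.6−0.1)²/(2·1.0²)) = 0.398942·exp(-1.12500) = 0.129518
  f_2 = (1/(0.6·√(2π)))·exp(−(1.6−3.9)²/(2·0.6²)) = 0.664904·exp(-7.34722) = 0.000428451
Prior × likelihood for each component:
  w_1·f_1 = 0.17 × 0.129518 = 0.022018
  w_2·f_2 = 0.83 × 0.000428451 = 0.000355614
Marginal: 0.022018 + 0.000355614 = 0.0223736
P(Class 1 | the observation) = 0.022018 / 0.0223736 ≈ 0.9841

0.9841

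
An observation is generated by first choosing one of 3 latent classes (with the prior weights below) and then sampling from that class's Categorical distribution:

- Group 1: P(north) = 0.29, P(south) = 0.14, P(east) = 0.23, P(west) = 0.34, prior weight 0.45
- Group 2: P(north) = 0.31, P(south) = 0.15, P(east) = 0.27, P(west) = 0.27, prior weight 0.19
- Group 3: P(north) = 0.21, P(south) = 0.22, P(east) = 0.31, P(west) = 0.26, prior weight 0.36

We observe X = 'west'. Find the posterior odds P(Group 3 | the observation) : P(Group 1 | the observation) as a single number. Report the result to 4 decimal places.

0.6118

Since P(k|x) ∝ π_k f_k(x), the posterior odds are π_i f_i(x) / (π_j f_j(x)).
Evaluate each component's likelihood at the observed value:
  L_1 = P(west | comp) = 0.34
  L_2 = P(west | comp) = 0.27
  L_3 = P(west | comp) = 0.26
0.0936 / 0.153 ≈ 0.6118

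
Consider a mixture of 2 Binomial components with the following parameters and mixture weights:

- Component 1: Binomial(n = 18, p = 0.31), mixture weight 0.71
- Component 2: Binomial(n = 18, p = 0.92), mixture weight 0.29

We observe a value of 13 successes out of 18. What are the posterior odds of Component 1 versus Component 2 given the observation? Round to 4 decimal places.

Only the two components matter; the odds are (π_i f_i(x)) / (π_j f_j(x)).
Evaluate each component's likelihood at the observed value:
  L_1 = C(18,13)·0.31^13·0.69^5 = 8568·2.44175e-07·0.156403 = 0.00032721
  L_2 = C(18,13)·0.92^13·0.08^5 = 8568·0.338253·3.2768e-06 = 0.00949667
0.000232319 / 0.00275403 ≈ 0.0844

0.0844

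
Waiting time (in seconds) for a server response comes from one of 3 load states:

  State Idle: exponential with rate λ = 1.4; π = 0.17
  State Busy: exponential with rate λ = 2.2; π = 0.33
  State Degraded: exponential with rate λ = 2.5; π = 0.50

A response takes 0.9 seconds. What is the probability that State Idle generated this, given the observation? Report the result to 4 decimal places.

0.2254

By Bayes' theorem, P(k | x) = π_k f_k(x) / Σ_j π_j f_j(x).
Exponential densities:
  f_Idle = 0.397116
  f_Busy = 0.303752
  f_Degraded = 0.263498
Multiply by the mixture weights:
  π_Idle·f_Idle = 0.17 × 0.397116 = 0.0675097
  π_Busy·f_Busy = 0.33 × 0.303752 = 0.100238
  π_Degraded·f_Degraded = 0.50 × 0.263498 = 0.131749
Sum: 0.0675097 + 0.100238 + 0.131749 = 0.299497
P(State Idle | data) = 0.0675097 / 0.299497 ≈ 0.2254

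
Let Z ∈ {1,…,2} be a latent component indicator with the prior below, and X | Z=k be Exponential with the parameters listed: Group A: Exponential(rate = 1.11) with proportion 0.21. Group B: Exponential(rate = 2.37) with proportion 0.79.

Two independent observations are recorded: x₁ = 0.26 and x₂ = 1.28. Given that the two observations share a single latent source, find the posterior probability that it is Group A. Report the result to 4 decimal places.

0.2887

The responsibility of component k is π_k f_k(x) divided by Σ_j π_j f_j(x).
Since both observations come from the same component, the likelihood for component k is f_k(x₁)·f_k(x₂).
  p_A = [1.11·e^(−1.11·0.26) = 1.11·e^(−0.2886) = 0.831736] × [0.268088] = 0.222978
  p_B = [2.37·e^(−2.37·0.26) = 2.37·e^(−0.6162) = 1.27978] × [0.114097] = 0.146019
Prior × likelihood for each component:
  π_A·p_A = 0.21 × 0.222978 = 0.0468255
  π_B·p_B = 0.79 × 0.146019 = 0.115355
Sum: 0.0468255 + 0.115355 = 0.16218
P(Group A | x) = 0.0468255 / 0.16218 ≈ 0.2887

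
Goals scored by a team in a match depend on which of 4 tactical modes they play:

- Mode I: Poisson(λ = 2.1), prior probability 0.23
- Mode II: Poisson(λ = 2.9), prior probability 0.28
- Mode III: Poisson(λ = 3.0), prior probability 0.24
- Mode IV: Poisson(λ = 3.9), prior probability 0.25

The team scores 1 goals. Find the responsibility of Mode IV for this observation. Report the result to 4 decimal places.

By Bayes' theorem, P(k | x) = w_k f_k(x) / Σ_j w_j f_j(x).
Poisson probabilities:
  L_I = e^(−2.1)·2.1^1/1! = 0.257158
  L_II = e^(−2.9)·2.9^1/1! = 0.159567
  L_III = e^(−3.0)·3.0^1/1! = 0.149361
  L_IV = e^(−3.9)·3.9^1/1! = 0.0789435
Weight by the priors:
  w_I·L_I = 0.23 × 0.257158 = 0.0591465
  w_II·L_II = 0.28 × 0.159567 = 0.0446789
  w_III·L_III = 0.24 × 0.149361 = 0.0358467
  w_IV·L_IV = 0.25 × 0.0789435 = 0.0197359
Evidence: 0.0591465 + 0.0446789 + 0.0358467 + 0.0197359 = 0.159408
So the posterior for Mode IV is 0.0197359 / 0.159408 ≈ 0.1238.

0.1238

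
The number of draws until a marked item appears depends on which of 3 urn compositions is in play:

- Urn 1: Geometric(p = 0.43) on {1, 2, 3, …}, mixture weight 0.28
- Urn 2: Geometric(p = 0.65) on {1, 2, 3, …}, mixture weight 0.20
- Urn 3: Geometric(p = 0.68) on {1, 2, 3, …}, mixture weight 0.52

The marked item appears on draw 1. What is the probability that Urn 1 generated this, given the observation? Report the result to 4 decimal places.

0.1993

Apply Bayes' rule: the posterior for each component is proportional to its prior times its likelihood at x.
Component likelihoods at x = 1:
  p_1 = 0.43
  p_2 = 0.65
  p_3 = 0.68
Weight by the priors:
  π_1·p_1 = 0.28 × 0.43 = 0.1204
  π_2·p_2 = 0.20 × 0.65 = 0.13
  π_3·p_3 = 0.52 × 0.68 = 0.3536
Evidence: 0.1204 + 0.13 + 0.3536 = 0.604
So the posterior for Urn 1 is 0.1204 / 0.604 ≈ 0.1993.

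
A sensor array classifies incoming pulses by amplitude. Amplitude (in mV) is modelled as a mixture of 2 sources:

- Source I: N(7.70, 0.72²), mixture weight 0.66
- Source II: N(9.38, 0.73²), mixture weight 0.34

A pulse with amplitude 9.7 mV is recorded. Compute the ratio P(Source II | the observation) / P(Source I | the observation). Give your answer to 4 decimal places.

Posterior odds = (w_i f_i(x)) / (w_j f_j(x)); the normalising sum cancels.
Component likelihoods at x = 9.7 mV:
  L_I = 0.0116966
  L_II = 0.496433
0.168787 / 0.00771974 ≈ 21.8644

21.8644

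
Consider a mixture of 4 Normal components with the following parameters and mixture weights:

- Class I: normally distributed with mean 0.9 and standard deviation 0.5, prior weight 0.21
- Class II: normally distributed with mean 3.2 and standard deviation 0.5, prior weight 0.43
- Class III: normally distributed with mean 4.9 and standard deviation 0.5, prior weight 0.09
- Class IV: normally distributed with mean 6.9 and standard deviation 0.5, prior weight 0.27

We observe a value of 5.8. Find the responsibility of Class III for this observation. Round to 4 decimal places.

0.4259

The responsibility of component k is π_k f_k(x) divided by Σ_j π_j f_j(x).
Evaluate each component's likelihood at the observed value:
  f_I = (1/(0.5·√(2π)))·exp(−(5.8−0.9)²/(2·0.5²)) = 0.797885·exp(-48.02000) = 1.1146e-21
  f_II = (1/(0.5·√(2π)))·exp(−(5.8−3.2)²/(2·0.5²)) = 0.797885·exp(-13.52000) = 1.07221e-06
  f_III = (1/(0.5·√(2π)))·exp(−(5.8−4.9)²/(2·0.5²)) = 0.797885·exp(-1.62000) = 0.1579
  f_IV = (1/(0.5·√(2π)))·exp(−(5.8−6.9)²/(2·0.5²)) = 0.797885·exp(-2.42000) = 0.0709492
Multiply by the mixture weights:
  π_I·f_I = 0.21 × 1.1146e-21 = 2.34066e-22
  π_II·f_II = 0.43 × 1.07221e-06 = 4.61049e-07
  π_III·f_III = 0.09 × 0.1579 = 0.014211
  π_IV·f_IV = 0.27 × 0.0709492 = 0.0191563
Normaliser: 2.34066e-22 + 4.61049e-07 + 0.014211 + 0.0191563 = 0.0333678
Responsibility of Class III: 0.014211 / 0.0333678 ≈ 0.4259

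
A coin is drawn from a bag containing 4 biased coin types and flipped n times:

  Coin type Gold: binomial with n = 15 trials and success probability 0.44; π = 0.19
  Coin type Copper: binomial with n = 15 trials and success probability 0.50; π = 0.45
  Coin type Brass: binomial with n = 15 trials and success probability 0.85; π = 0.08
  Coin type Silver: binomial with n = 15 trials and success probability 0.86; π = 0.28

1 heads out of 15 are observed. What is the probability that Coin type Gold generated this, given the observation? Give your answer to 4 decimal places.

0.6449

The responsibility of component k is π_k f_k(x) divided by Σ_j π_j f_j(x).
Component likelihoods at x = 1 heads out of 15:
  p_Gold = 0.00196869
  p_Copper = 0.000457764
  p_Brass = 3.7221e-11
  p_Silver = 1.43345e-11
Unnormalised posteriors:
  π_Gold·p_Gold = 0.19 × 0.00196869 = 0.00037405
  π_Copper·p_Copper = 0.45 × 0.000457764 = 0.000205994
  π_Brass·p_Brass = 0.08 × 3.7221e-11 = 2.97768e-12
  π_Silver·p_Silver = 0.28 × 1.43345e-11 = 4.01366e-12
Marginal: 0.00037405 + 0.000205994 + 2.97768e-12 + 4.01366e-12 = 0.000580044
So the posterior for Coin type Gold is 0.00037405 / 0.000580044 ≈ 0.6449.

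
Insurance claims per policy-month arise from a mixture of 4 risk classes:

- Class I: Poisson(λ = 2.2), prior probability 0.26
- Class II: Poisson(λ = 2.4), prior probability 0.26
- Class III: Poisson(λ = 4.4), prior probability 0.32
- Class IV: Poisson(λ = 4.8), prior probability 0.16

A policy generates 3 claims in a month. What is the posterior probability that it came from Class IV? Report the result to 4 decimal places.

Posterior ∝ prior × likelihood, so P(k | x) ∝ π_k f_k(x); normalise over all components.
Evaluate each component's likelihood at the observed value:
  f_I = e^(−2.2)·2.2^3/3! = 0.196639
  f_II = e^(−2.4)·2.4^3/3! = 0.209014
  f_III = e^(−4.4)·4.4^3/3! = 0.174305
  f_IV = e^(−4.8)·4.8^3/3! = 0.151691
Unnormalised posteriors:
  π_I·f_I = 0.26 × 0.196639 = 0.0511261
  π_II·f_II = 0.26 × 0.209014 = 0.0543437
  π_III·f_III = 0.32 × 0.174305 = 0.0557778
  π_IV·f_IV = 0.16 × 0.151691 = 0.0242705
Sum: 0.0511261 + 0.0543437 + 0.0557778 + 0.0242705 = 0.185518
So the posterior for Class IV is 0.0242705 / 0.185518 ≈ 0.1308.

0.1308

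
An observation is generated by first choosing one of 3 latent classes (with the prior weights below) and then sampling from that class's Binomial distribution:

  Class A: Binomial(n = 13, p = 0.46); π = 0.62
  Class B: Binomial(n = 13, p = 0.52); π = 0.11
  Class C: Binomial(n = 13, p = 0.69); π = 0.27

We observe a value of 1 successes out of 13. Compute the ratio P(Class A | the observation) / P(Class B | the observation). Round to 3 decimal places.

20.492

Since P(k|x) ∝ w_k f_k(x), the posterior odds are w_i f_i(x) / (w_j f_j(x)).
Binomial probabilities:
  p_A = C(13,1)·0.46^1·0.54^12 = 13·0.46·0.000614788 = 0.00367643
  p_B = C(13,1)·0.52^1·0.48^12 = 13·0.52·0.000149587 = 0.00101121
  p_C = C(13,1)·0.69^1·0.31^12 = 13·0.69·7.87663e-07 = 7.06534e-06
Posterior odds = (w_A·p_A) / (w_B·p_B) = (0.62·0.00367643) / (0.11·0.00101121) = 0.00227939 / 0.000111233 ≈ 20.492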